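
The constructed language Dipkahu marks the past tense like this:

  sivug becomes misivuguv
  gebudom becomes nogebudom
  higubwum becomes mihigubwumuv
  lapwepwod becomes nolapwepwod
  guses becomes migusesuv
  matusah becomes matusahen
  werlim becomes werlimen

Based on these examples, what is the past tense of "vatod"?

werlim and higubwum both end in -m yet inflect differently (werlimen, mihigubwumuv), so the final letter is not what conditions the rule; the last vowel is.
"vatod" has last vowel 'o'. The stems whose last vowel is 'o' (gebudom → nogebudom, lapwepwod → nolapwepwod) add the prefix no-.
So vatod → novatod.

novatod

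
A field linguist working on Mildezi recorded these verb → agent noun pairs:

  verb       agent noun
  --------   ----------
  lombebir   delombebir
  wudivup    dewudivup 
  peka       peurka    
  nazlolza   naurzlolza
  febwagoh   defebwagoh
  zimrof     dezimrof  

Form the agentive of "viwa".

viurwa

peka and zimrof both have 2 vowels yet inflect differently (peurka, dezimrof), so the number of vowels is not what conditions the rule; whether the stem ends in a vowel or a consonant is.
"viwa" ends in a vowel. The stems ending in a vowel (peka → peurka, nazlolza → naurzlolza) insert -ur- after the first vowel.
The other pattern: stems ending in a consonant add the prefix de-.
So viwa → viurwa.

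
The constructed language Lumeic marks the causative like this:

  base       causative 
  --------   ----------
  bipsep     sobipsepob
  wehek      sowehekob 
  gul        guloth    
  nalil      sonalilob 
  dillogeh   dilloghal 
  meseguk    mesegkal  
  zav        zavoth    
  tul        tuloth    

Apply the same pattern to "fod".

fodoth

gul and nalil both end in -l yet inflect differently (guloth, sonalilob), so the final letter is not what conditions the rule; the number of vowels is.
"fod" has 1 vowel. The stems with 1 vowel (zav → zavoth, gul → guloth, tul → tuloth) add -oth.
So fod → fodoth.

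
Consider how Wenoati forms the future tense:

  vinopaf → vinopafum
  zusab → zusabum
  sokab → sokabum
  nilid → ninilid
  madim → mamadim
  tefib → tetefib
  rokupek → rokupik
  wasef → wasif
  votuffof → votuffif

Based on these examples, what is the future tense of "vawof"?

"vawof" has last vowel 'o'. The one such stem in the data (votuffof → votuffif) changes the last vowel to 'i' (as do rokupek, wasef), so the same rule applies.
The other patterns: stems whose last vowel is 'a' add -um; stems whose last vowel is 'i' repeat the first consonant+vowel as a prefix.
So vawof → vawif.

vawif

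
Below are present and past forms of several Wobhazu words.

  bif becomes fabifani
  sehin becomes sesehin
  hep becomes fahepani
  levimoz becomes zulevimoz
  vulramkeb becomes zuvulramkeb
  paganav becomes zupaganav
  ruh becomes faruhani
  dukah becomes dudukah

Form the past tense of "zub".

ruh and dukah both end in -h yet inflect differently (faruhani, dudukah), so the final letter is not what conditions the rule; the number of vowels is.
"zub" has 1 vowel. The stems with 1 vowel (bif → fabifani, ruh → faruhani, hep → fahepani) add fa- … -ani around the stem.
The other patterns: stems with 2 vowels repeat the first consonant+vowel as a prefix; stems with 3 vowels add the prefix zu-.
So zub → fazubani.

fazubani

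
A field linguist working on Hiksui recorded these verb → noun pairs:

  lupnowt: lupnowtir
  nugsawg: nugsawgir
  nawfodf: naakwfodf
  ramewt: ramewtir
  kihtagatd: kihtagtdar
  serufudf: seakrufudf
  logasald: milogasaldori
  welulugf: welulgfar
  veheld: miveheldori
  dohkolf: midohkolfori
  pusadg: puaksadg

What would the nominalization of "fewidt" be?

nugsawg and pusadg both end in -g yet inflect differently (nugsawgir, puaksadg), so the final letter is not what conditions the rule; the second-to-last letter is.
"fewidt" has second-to-last letter 'd'. The stems whose second-to-last letter is 'd' (pusadg → puaksadg, nawfodf → naakwfodf, serufudf → seakrufudf) insert -ak- after the first vowel.
The other patterns: stems whose second-to-last letter is 'w' add -ir; stems whose second-to-last letter is 'l' add mi- … -ori around the stem; stems whose second-to-last letter is 'g' or 't' delete the last vowel and add -ar.
So fewidt → feakwidt.

feakwidt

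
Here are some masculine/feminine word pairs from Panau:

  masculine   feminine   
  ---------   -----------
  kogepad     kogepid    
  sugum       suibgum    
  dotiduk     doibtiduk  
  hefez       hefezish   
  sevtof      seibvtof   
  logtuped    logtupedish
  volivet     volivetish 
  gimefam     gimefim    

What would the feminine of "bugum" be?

buibgum

gimefam and sugum both end in -m yet inflect differently (gimefim, suibgum), so the final letter is not what conditions the rule; the last vowel is.
"bugum" has last vowel 'u'. The stems whose last vowel is 'u' (sugum → suibgum, dotiduk → doibtiduk) insert -ib- after the first vowel.
The other patterns: stems whose last vowel is 'a' change the last vowel to 'i'; stems whose last vowel is 'e' add -ish.
So bugum → buibgum.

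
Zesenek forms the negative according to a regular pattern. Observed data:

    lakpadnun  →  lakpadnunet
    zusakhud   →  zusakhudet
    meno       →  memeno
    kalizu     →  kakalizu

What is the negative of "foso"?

fofoso

lakpadnun and kalizu both have last vowel 'u' yet inflect differently (lakpadnunet, kakalizu), so the last vowel is not what conditions the rule; whether the stem ends in a vowel or a consonant is.
"foso" ends in a vowel. The stems ending in a vowel (kalizu → kakalizu, meno → memeno) repeat the first consonant+vowel as a prefix.
The other pattern: stems ending in a consonant add -et.
So foso → fofoso.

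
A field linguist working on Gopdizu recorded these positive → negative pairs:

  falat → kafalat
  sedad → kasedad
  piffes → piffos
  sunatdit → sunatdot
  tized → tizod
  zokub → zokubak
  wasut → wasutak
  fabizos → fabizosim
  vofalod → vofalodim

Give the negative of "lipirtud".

lipirtudak

falat and sunatdit both end in -t yet inflect differently (kafalat, sunatdot), so the final letter is not what conditions the rule; the last vowel is.
"lipirtud" has last vowel 'u'. The stems whose last vowel is 'u' (zokub → zokubak, wasut → wasutak) add -ak.
The other patterns: stems whose last vowel is 'a' add the prefix ka-; stems whose last vowel is 'e' or 'i' change the last vowel to 'o'; stems whose last vowel is 'o' add -im.
So lipirtud → lipirtudak.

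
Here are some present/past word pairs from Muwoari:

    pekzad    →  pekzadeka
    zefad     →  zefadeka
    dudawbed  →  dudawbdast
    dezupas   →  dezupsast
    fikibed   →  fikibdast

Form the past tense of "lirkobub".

pekzad and dudawbed both end in -d yet inflect differently (pekzadeka, dudawbdast), so the final letter is not what conditions the rule; the number of vowels is.
"lirkobub" has 3 vowels. The stems with 3 vowels (dudawbed → dudawbdast, dezupas → dezupsast, fikibed → fikibdast) delete the last vowel and add -ast.
The other pattern: stems with 2 vowels add -eka.
So lirkobub → lirkobbast.

lirkobbast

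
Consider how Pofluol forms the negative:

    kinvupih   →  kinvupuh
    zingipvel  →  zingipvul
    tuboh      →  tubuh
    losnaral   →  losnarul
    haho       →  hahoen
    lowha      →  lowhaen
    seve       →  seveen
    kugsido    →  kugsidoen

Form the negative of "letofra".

tuboh and haho both have last vowel 'o' yet inflect differently (tubuh, hahoen), so the last vowel is not what conditions the rule; whether the stem ends in a vowel or a consonant is.
"letofra" ends in a vowel. The stems ending in a vowel (haho → hahoen, lowha → lowhaen, seve → seveen) add -en.
The other pattern: stems ending in a consonant change the last vowel to 'u'.
So letofra → letofraen.

letofraen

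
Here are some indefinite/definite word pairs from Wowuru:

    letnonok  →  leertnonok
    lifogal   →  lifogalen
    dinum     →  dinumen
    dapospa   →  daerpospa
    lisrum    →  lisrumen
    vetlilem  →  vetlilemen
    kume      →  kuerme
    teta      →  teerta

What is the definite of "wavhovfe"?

waervhovfe

lifogal and teta both have last vowel 'a' yet inflect differently (lifogalen, teerta), so the last vowel is not what conditions the rule; the final letter is.
"wavhovfe" ends in -e. The one such stem in the data (kume → kuerme) inserts -er- after the first vowel (as do teta, dapospa), so the same rule applies.
So wavhovfe → waervhovfe.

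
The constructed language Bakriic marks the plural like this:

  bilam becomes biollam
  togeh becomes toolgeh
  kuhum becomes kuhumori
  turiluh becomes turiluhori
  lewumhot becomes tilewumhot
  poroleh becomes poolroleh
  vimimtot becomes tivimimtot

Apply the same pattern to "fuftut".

turiluh and poroleh both end in -h yet inflect differently (turiluhori, poolroleh), so the final letter is not what conditions the rule; the last vowel is.
"fuftut" has last vowel 'u'. The stems whose last vowel is 'u' (turiluh → turiluhori, kuhum → kuhumori) add -ori.
The other patterns: stems whose last vowel is 'o' add the prefix ti-; stems whose last vowel is 'a' or 'e' insert -ol- after the first vowel.
So fuftut → fuftutori.

fuftutori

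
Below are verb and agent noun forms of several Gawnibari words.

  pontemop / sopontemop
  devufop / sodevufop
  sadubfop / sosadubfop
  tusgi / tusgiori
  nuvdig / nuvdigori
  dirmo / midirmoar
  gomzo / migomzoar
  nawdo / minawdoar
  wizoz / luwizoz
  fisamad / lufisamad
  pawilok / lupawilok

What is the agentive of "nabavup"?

sonabavup

pontemop and dirmo both have last vowel 'o' yet inflect differently (sopontemop, midirmoar), so the last vowel is not what conditions the rule; the final letter is.
"nabavup" ends in -p. The stems ending in -p (pontemop → sopontemop, devufop → sodevufop, sadubfop → sosadubfop) add the prefix so-.
The other patterns: stems ending in -g or -i add -ori; stems ending in -o add mi- … -ar around the stem; stems ending in -d, -k or -z add the prefix lu-.
So nabavup → sonabavup.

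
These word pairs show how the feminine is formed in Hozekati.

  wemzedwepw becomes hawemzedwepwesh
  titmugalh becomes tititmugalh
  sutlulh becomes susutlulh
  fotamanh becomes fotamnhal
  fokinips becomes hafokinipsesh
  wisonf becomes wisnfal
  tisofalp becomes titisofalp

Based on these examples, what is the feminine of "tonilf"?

totonilf

"tonilf" has second-to-last letter 'l'. The stems whose second-to-last letter is 'l' (sutlulh → susutlulh, titmugalh → tititmugalh, tisofalp → titisofalp) repeat the first consonant+vowel as a prefix.
The other patterns: stems whose second-to-last letter is 'n' delete the last vowel and add -al; stems whose second-to-last letter is 'p' add ha- … -esh around the stem.
So tonilf → totonilf.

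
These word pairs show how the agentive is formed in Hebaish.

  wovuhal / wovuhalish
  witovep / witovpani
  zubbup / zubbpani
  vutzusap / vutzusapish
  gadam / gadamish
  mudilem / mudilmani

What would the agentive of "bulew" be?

bulwani

gadam and mudilem both end in -m yet inflect differently (gadamish, mudilmani), so the final letter is not what conditions the rule; the last vowel is.
"bulew" has last vowel 'e'. The stems whose last vowel is 'e' (mudilem → mudilmani, witovep → witovpani) delete the last vowel and add -ani.
So bulew → bulwani.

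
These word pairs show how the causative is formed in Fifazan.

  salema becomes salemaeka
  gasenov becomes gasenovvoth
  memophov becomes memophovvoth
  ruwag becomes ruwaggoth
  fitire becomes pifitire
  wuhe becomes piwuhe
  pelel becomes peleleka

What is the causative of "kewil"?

wuhe and pelel both have last vowel 'e' yet inflect differently (piwuhe, peleleka), so the last vowel is not what conditions the rule; the final letter is.
"kewil" ends in -l. The one such stem in the data (pelel → peleleka) adds -eka, so the same rule applies.
So kewil → kewileka.

kewileka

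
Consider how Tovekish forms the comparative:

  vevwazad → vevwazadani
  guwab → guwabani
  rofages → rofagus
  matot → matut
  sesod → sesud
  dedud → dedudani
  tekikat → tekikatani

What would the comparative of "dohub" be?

matot and tekikat both end in -t yet inflect differently (matut, tekikatani), so the final letter is not what conditions the rule; the last vowel is.
"dohub" has last vowel 'u'. The one such stem in the data (dedud → dedudani) adds -ani, so the same rule applies.
The other pattern: stems whose last vowel is 'e' or 'o' change the last vowel to 'u'.
So dohub → dohubani.

dohubani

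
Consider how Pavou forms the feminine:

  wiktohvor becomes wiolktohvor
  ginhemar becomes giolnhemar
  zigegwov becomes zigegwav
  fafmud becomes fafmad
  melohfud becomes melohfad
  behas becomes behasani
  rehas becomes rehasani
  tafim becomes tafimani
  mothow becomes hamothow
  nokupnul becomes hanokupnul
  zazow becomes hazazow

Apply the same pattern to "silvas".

silvasani

wiktohvor and zigegwov both have last vowel 'o' yet inflect differently (wiolktohvor, zigegwav), so the last vowel is not what conditions the rule; the final letter is.
"silvas" ends in -s. The stems ending in -s (behas → behasani, rehas → rehasani) add -ani.
The other patterns: stems ending in -r insert -ol- after the first vowel; stems ending in -d or -v change the last vowel to 'a'; stems ending in -l or -w add the prefix ha-.
So silvas → silvasani.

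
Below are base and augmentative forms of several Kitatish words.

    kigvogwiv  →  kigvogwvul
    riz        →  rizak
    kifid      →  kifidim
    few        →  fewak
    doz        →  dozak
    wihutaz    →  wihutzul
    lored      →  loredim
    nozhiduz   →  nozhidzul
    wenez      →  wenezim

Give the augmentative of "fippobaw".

riz and wenez both end in -z yet inflect differently (rizak, wenezim), so the final letter is not what conditions the rule; the number of vowels is.
"fippobaw" has 3 vowels. The stems with 3 vowels (wihutaz → wihutzul, nozhiduz → nozhidzul, kigvogwiv → kigvogwvul) delete the last vowel and add -ul.
The other patterns: stems with 1 vowel add -ak; stems with 2 vowels add -im.
So fippobaw → fippobwul.

fippobwul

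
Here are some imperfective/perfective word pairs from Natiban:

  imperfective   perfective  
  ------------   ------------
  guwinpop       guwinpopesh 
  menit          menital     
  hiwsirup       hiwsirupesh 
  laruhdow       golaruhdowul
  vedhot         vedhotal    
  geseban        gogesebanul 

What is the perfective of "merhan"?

gomerhanul

vedhot and guwinpop both have last vowel 'o' yet inflect differently (vedhotal, guwinpopesh), so the last vowel is not what conditions the rule; the final letter is.
"merhan" ends in -n. The one such stem in the data (geseban → gogesebanul) adds go- … -ul around the stem, so the same rule applies.
The other patterns: stems ending in -t add -al; stems ending in -p add -esh.
So merhan → gomerhanul.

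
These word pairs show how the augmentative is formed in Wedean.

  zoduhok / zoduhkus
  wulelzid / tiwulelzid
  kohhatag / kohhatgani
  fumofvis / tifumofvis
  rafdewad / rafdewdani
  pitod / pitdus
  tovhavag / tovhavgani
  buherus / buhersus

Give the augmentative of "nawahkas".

"nawahkas" has last vowel 'a'. The stems whose last vowel is 'a' (rafdewad → rafdewdani, tovhavag → tovhavgani, kohhatag → kohhatgani) delete the last vowel and add -ani.
The other patterns: stems whose last vowel is 'i' add the prefix ti-; stems whose last vowel is 'o' or 'u' delete the last vowel and add -us.
So nawahkas → nawahksani.

nawahksani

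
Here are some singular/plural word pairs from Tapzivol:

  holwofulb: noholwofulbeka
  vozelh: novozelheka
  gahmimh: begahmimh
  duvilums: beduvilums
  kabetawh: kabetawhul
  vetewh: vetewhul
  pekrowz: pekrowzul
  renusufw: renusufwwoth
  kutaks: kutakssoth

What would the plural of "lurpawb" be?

lurpawbul

"lurpawb" has second-to-last letter 'w'. The stems whose second-to-last letter is 'w' (kabetawh → kabetawhul, vetewh → vetewhul, pekrowz → pekrowzul) add -ul.
The other patterns: stems whose second-to-last letter is 'l' add no- … -eka around the stem; stems whose second-to-last letter is 'm' add the prefix be-; stems whose second-to-last letter is 'f' or 'k' double the final consonant and add -oth.
So lurpawb → lurpawbul.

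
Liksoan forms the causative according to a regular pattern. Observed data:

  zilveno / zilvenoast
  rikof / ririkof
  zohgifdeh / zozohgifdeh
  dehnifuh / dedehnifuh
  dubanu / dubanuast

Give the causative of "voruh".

vovoruh

"voruh" ends in a consonant. The stems ending in a consonant (rikof → ririkof, dehnifuh → dedehnifuh, zohgifdeh → zozohgifdeh) repeat the first consonant+vowel as a prefix.
The other pattern: stems ending in a vowel add -ast.
So voruh → vovoruh.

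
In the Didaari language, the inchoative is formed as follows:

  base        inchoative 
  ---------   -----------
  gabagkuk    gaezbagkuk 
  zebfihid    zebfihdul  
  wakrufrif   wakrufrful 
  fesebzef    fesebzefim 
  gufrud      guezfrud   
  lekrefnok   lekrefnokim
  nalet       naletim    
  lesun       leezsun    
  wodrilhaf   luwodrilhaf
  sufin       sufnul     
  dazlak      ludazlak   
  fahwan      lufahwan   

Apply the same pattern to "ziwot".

ziwotim

lesun and fahwan both end in -n yet inflect differently (leezsun, lufahwan), so the final letter is not what conditions the rule; the last vowel is.
"ziwot" has last vowel 'o'. The one such stem in the data (lekrefnok → lekrefnokim) adds -im, so the same rule applies.
The other patterns: stems whose last vowel is 'u' insert -ez- after the first vowel; stems whose last vowel is 'a' add the prefix lu-; stems whose last vowel is 'i' delete the last vowel and add -ul.
So ziwot → ziwotim.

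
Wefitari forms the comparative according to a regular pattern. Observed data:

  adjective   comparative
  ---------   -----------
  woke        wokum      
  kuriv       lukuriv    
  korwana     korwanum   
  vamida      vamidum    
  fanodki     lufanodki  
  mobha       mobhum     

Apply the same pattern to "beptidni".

lubeptidni

korwana and kuriv both begin with k- yet inflect differently (korwanum, lukuriv), so the first letter is not what conditions the rule; the final letter is.
"beptidni" ends in -i. The one such stem in the data (fanodki → lufanodki) adds the prefix lu-, so the same rule applies.
The other pattern: stems ending in -a or -e drop the final letter and add -um.
So beptidni → lubeptidni.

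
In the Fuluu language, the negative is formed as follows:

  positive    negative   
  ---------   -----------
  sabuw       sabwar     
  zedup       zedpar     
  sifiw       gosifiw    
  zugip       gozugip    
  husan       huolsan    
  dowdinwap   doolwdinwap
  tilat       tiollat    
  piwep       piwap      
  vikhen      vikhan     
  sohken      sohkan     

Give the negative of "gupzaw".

guolpzaw

sabuw and sifiw both end in -w yet inflect differently (sabwar, gosifiw), so the final letter is not what conditions the rule; the last vowel is.
"gupzaw" has last vowel 'a'. The stems whose last vowel is 'a' (husan → huolsan, dowdinwap → doolwdinwap, tilat → tiollat) insert -ol- after the first vowel.
The other patterns: stems whose last vowel is 'u' delete the last vowel and add -ar; stems whose last vowel is 'i' add the prefix go-; stems whose last vowel is 'e' change the last vowel to 'a'.
So gupzaw → guolpzaw.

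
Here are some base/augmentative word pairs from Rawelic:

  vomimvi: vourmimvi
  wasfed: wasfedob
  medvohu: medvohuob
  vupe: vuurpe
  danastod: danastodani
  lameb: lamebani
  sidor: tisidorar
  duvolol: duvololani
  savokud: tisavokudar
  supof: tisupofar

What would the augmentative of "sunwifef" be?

tisunwifefar

"sunwifef" begins with s-. The stems beginning with s- (supof → tisupofar, sidor → tisidorar, savokud → tisavokudar) add ti- … -ar around the stem.
So sunwifef → tisunwifefar.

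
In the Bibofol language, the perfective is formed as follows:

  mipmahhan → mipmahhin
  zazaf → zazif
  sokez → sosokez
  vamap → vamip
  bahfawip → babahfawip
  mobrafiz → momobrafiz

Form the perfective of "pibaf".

vamap and bahfawip both end in -p yet inflect differently (vamip, babahfawip), so the final letter is not what conditions the rule; the last vowel is.
"pibaf" has last vowel 'a'. The stems whose last vowel is 'a' (vamap → vamip, zazaf → zazif, mipmahhan → mipmahhin) change the last vowel to 'i'.
The other pattern: stems whose last vowel is 'e' or 'i' repeat the first consonant+vowel as a prefix.
So pibaf → pibif.

pibif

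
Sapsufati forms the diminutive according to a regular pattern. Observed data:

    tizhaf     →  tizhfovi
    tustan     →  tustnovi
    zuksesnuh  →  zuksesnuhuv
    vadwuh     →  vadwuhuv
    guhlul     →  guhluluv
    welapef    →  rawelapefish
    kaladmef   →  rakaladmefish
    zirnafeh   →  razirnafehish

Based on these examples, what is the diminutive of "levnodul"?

tizhaf and welapef both end in -f yet inflect differently (tizhfovi, rawelapefish), so the final letter is not what conditions the rule; the last vowel is.
"levnodul" has last vowel 'u'. The stems whose last vowel is 'u' (zuksesnuh → zuksesnuhuv, vadwuh → vadwuhuv, guhlul → guhluluv) add -uv.
So levnodul → levnoduluv.

levnoduluv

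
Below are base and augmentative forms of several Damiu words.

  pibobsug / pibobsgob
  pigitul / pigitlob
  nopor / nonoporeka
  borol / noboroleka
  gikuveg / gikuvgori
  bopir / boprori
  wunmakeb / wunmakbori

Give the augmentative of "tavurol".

pigitul and borol both end in -l yet inflect differently (pigitlob, noboroleka), so the final letter is not what conditions the rule; the last vowel is.
"tavurol" has last vowel 'o'. The stems whose last vowel is 'o' (nopor → nonoporeka, borol → noboroleka) add no- … -eka around the stem.
So tavurol → notavuroleka.

notavuroleka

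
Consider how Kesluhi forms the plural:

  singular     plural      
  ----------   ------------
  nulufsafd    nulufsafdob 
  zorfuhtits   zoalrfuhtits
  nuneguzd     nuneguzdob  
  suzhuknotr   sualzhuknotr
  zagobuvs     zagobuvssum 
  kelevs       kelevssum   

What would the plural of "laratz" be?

laalratz

zorfuhtits and zagobuvs both end in -s yet inflect differently (zoalrfuhtits, zagobuvssum), so the final letter is not what conditions the rule; the second-to-last letter is.
"laratz" has second-to-last letter 't'. The stems whose second-to-last letter is 't' (suzhuknotr → sualzhuknotr, zorfuhtits → zoalrfuhtits) insert -al- after the first vowel.
So laratz → laalratz.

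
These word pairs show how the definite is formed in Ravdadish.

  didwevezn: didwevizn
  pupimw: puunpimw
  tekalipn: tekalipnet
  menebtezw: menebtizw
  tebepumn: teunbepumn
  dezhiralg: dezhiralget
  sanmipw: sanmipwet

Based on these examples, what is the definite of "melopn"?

melopnet

didwevezn and tebepumn both end in -n yet inflect differently (didwevizn, teunbepumn), so the final letter is not what conditions the rule; the second-to-last letter is.
"melopn" has second-to-last letter 'p'. The stems whose second-to-last letter is 'p' (sanmipw → sanmipwet, tekalipn → tekalipnet) add -et.
So melopn → melopnet.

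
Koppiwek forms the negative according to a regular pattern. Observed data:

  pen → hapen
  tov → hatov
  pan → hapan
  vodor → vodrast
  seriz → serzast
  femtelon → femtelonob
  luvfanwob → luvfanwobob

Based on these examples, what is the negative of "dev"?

hadev

pen and femtelon both end in -n yet inflect differently (hapen, femtelonob), so the final letter is not what conditions the rule; the number of vowels is.
"dev" has 1 vowel. The stems with 1 vowel (pen → hapen, tov → hatov, pan → hapan) add the prefix ha-.
The other patterns: stems with 2 vowels delete the last vowel and add -ast; stems with 3 vowels add -ob.
So dev → hadev.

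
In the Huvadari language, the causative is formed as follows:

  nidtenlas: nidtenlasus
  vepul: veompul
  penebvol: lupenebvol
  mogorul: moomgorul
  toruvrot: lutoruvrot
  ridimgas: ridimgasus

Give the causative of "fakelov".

lufakelov

penebvol and vepul both end in -l yet inflect differently (lupenebvol, veompul), so the final letter is not what conditions the rule; the last vowel is.
"fakelov" has last vowel 'o'. The stems whose last vowel is 'o' (toruvrot → lutoruvrot, penebvol → lupenebvol) add the prefix lu-.
So fakelov → lufakelov.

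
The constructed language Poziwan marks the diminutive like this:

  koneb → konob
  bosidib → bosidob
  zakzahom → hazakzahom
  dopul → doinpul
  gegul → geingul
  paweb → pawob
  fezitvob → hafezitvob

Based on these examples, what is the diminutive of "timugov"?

hatimugov

"timugov" has last vowel 'o'. The stems whose last vowel is 'o' (zakzahom → hazakzahom, fezitvob → hafezitvob) add the prefix ha-.
The other patterns: stems whose last vowel is 'u' insert -in- after the first vowel; stems whose last vowel is 'e' or 'i' change the last vowel to 'o'.
So timugov → hatimugov.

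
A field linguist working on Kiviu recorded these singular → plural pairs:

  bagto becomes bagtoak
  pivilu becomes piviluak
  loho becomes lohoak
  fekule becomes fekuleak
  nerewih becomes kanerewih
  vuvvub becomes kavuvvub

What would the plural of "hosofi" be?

hosofiak

pivilu and vuvvub both have last vowel 'u' yet inflect differently (piviluak, kavuvvub), so the last vowel is not what conditions the rule; whether the stem ends in a vowel or a consonant is.
"hosofi" ends in a vowel. The stems ending in a vowel (bagto → bagtoak, pivilu → piviluak, loho → lohoak) add -ak.
So hosofi → hosofiak.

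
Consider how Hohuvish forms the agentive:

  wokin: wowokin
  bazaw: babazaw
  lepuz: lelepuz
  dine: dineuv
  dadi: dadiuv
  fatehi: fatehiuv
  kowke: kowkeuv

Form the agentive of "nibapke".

nibapkeuv

wokin and dadi both have last vowel 'i' yet inflect differently (wowokin, dadiuv), so the last vowel is not what conditions the rule; whether the stem ends in a vowel or a consonant is.
"nibapke" ends in a vowel. The stems ending in a vowel (dine → dineuv, dadi → dadiuv, fatehi → fatehiuv) add -uv.
So nibapke → nibapkeuv.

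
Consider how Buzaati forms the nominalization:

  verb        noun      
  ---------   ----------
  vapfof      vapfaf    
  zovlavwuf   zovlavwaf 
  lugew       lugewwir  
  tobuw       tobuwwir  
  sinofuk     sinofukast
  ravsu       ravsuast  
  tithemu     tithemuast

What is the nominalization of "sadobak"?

zovlavwuf and tobuw both have last vowel 'u' yet inflect differently (zovlavwaf, tobuwwir), so the last vowel is not what conditions the rule; the final letter is.
"sadobak" ends in -k. The one such stem in the data (sinofuk → sinofukast) adds -ast, so the same rule applies.
So sadobak → sadobakast.

sadobakast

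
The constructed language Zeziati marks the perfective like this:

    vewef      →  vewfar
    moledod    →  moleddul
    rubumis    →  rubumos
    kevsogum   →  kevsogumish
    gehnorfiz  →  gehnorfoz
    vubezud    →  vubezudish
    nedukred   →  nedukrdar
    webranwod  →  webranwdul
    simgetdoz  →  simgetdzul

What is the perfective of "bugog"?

vubezud and nedukred both end in -d yet inflect differently (vubezudish, nedukrdar), so the final letter is not what conditions the rule; the last vowel is.
"bugog" has last vowel 'o'. The stems whose last vowel is 'o' (simgetdoz → simgetdzul, webranwod → webranwdul, moledod → moleddul) delete the last vowel and add -ul.
So bugog → buggul.

buggul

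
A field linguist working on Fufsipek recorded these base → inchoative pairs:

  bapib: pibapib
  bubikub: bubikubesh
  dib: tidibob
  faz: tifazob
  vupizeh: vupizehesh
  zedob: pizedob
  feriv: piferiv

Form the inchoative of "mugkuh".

dib and bapib both end in -b yet inflect differently (tidibob, pibapib), so the final letter is not what conditions the rule; the number of vowels is.
"mugkuh" has 2 vowels. The stems with 2 vowels (bapib → pibapib, zedob → pizedob, feriv → piferiv) add the prefix pi-.
The other patterns: stems with 1 vowel add ti- … -ob around the stem; stems with 3 vowels add -esh.
So mugkuh → pimugkuh.

pimugkuh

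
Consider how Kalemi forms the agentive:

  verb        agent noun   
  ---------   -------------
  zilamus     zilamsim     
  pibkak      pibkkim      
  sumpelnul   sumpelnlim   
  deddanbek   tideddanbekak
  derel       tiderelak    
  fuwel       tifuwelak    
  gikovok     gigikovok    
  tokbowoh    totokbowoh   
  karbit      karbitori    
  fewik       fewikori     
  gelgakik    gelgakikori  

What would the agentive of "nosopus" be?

pibkak and deddanbek both end in -k yet inflect differently (pibkkim, tideddanbekak), so the final letter is not what conditions the rule; the last vowel is.
"nosopus" has last vowel 'u'. The stems whose last vowel is 'u' (zilamus → zilamsim, sumpelnul → sumpelnlim) delete the last vowel and add -im.
The other patterns: stems whose last vowel is 'e' add ti- … -ak around the stem; stems whose last vowel is 'o' repeat the first consonant+vowel as a prefix; stems whose last vowel is 'i' add -ori.
So nosopus → nosopsim.

nosopsim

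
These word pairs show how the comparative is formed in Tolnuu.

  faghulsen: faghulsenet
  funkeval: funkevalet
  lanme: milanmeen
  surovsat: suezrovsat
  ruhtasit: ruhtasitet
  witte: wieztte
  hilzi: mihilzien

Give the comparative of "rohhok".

rohhoket

"rohhok" begins with r-. The one such stem in the data (ruhtasit → ruhtasitet) adds -et, so the same rule applies.
So rohhok → rohhoket.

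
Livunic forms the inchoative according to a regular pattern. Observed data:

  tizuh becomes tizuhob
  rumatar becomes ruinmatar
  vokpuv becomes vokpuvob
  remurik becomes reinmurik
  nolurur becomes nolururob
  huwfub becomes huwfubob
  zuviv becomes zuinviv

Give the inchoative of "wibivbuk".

vokpuv and zuviv both end in -v yet inflect differently (vokpuvob, zuinviv), so the final letter is not what conditions the rule; the last vowel is.
"wibivbuk" has last vowel 'u'. The stems whose last vowel is 'u' (vokpuv → vokpuvob, huwfub → huwfubob, nolurur → nolururob) add -ob.
So wibivbuk → wibivbukob.

wibivbukob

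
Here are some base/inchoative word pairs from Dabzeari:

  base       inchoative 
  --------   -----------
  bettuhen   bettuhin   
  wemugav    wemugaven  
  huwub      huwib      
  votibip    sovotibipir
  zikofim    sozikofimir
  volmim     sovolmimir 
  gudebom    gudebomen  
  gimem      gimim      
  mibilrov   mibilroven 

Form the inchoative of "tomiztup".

"tomiztup" has last vowel 'u'. The one such stem in the data (huwub → huwib) changes the last vowel to 'i' (as do bettuhen, gimem), so the same rule applies.
So tomiztup → tomiztip.

tomiztip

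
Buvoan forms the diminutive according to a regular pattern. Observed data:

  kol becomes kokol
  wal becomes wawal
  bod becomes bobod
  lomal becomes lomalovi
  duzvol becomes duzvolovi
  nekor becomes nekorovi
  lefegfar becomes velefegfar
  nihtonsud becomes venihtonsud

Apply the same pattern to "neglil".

kol and lomal both end in -l yet inflect differently (kokol, lomalovi), so the final letter is not what conditions the rule; the number of vowels is.
"neglil" has 2 vowels. The stems with 2 vowels (lomal → lomalovi, duzvol → duzvolovi, nekor → nekorovi) add -ovi.
The other patterns: stems with 1 vowel repeat the first consonant+vowel as a prefix; stems with 3 vowels add the prefix ve-.
So neglil → neglilovi.

neglilovi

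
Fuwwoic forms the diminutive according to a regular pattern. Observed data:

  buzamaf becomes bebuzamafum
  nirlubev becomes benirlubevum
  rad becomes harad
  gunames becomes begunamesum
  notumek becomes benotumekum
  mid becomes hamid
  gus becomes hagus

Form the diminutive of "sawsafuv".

besawsafuvum

gus and gunames both end in -s yet inflect differently (hagus, begunamesum), so the final letter is not what conditions the rule; the number of vowels is.
"sawsafuv" has 3 vowels. The stems with 3 vowels (nirlubev → benirlubevum, buzamaf → bebuzamafum, notumek → benotumekum) add be- … -um around the stem.
The other pattern: stems with 1 vowel add the prefix ha-.
So sawsafuv → besawsafuvum.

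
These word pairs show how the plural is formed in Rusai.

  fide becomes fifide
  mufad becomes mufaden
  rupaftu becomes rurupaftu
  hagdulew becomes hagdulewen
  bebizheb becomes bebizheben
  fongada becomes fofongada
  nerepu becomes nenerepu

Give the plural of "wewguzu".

"wewguzu" ends in a vowel. The stems ending in a vowel (fongada → fofongada, fide → fifide, nerepu → nenerepu) repeat the first consonant+vowel as a prefix.
The other pattern: stems ending in a consonant add -en.
So wewguzu → wewewguzu.

wewewguzu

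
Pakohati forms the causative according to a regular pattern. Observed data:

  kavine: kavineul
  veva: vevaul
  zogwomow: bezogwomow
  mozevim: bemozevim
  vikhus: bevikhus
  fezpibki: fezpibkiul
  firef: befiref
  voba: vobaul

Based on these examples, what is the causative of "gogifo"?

kavine and firef both have last vowel 'e' yet inflect differently (kavineul, befiref), so the last vowel is not what conditions the rule; whether the stem ends in a vowel or a consonant is.
"gogifo" ends in a vowel. The stems ending in a vowel (voba → vobaul, fezpibki → fezpibkiul, veva → vevaul) add -ul.
The other pattern: stems ending in a consonant add the prefix be-.
So gogifo → gogifoul.

gogifoul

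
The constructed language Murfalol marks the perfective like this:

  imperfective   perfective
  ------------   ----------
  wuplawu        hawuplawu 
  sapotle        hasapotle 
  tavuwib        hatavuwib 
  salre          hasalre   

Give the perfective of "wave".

Every pair shown (wuplawu → hawuplawu, sapotle → hasapotle, tavuwib → hatavuwib, …) follows the same rule: add the prefix ha-.
So wave → hawave.

hawave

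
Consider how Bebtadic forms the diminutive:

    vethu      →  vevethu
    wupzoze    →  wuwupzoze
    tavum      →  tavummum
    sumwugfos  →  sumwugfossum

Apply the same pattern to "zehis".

zehissum

vethu and tavum both have last vowel 'u' yet inflect differently (vevethu, tavummum), so the last vowel is not what conditions the rule; whether the stem ends in a vowel or a consonant is.
"zehis" ends in a consonant. The stems ending in a consonant (tavum → tavummum, sumwugfos → sumwugfossum) double the final consonant and add -um.
The other pattern: stems ending in a vowel repeat the first consonant+vowel as a prefix.
So zehis → zehissum.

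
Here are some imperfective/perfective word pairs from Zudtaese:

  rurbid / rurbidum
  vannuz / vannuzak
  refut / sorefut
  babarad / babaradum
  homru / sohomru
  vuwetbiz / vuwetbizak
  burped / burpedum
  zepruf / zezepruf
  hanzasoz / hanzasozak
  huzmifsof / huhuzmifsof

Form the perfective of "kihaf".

kikihaf

"kihaf" ends in -f. The stems ending in -f (huzmifsof → huhuzmifsof, zepruf → zezepruf) repeat the first consonant+vowel as a prefix.
So kihaf → kikihaf.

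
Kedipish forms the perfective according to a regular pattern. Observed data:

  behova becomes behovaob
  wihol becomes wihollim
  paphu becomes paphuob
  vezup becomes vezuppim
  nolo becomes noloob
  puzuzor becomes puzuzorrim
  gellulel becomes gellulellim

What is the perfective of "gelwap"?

gelwappim

"gelwap" ends in a consonant. The stems ending in a consonant (vezup → vezuppim, gellulel → gellulellim, puzuzor → puzuzorrim) double the final consonant and add -im.
The other pattern: stems ending in a vowel add -ob.
So gelwap → gelwappim.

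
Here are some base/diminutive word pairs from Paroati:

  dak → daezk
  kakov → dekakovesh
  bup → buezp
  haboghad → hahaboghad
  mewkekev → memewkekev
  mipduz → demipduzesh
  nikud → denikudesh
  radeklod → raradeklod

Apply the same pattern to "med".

meezd

kakov and mewkekev both end in -v yet inflect differently (dekakovesh, memewkekev), so the final letter is not what conditions the rule; the number of vowels is.
"med" has 1 vowel. The stems with 1 vowel (bup → buezp, dak → daezk) insert -ez- after the first vowel.
So med → meezd.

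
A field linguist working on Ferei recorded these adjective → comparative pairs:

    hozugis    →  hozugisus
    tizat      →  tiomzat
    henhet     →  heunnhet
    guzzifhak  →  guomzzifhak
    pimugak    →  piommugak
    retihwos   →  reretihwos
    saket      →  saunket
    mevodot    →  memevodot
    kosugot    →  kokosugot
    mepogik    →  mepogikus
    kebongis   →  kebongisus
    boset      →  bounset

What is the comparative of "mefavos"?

memefavos

"mefavos" has last vowel 'o'. The stems whose last vowel is 'o' (kosugot → kokosugot, retihwos → reretihwos, mevodot → memevodot) repeat the first consonant+vowel as a prefix.
The other patterns: stems whose last vowel is 'a' insert -om- after the first vowel; stems whose last vowel is 'i' add -us; stems whose last vowel is 'e' insert -un- after the first vowel.
So mefavos → memefavos.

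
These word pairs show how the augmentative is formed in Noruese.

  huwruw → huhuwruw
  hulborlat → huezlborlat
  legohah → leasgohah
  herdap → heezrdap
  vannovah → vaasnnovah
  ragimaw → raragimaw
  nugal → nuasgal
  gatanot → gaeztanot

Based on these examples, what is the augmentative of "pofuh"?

ragimaw and hulborlat both have last vowel 'a' yet inflect differently (raragimaw, huezlborlat), so the last vowel is not what conditions the rule; the final letter is.
"pofuh" ends in -h. The stems ending in -h (vannovah → vaasnnovah, legohah → leasgohah) insert -as- after the first vowel.
The other patterns: stems ending in -w repeat the first consonant+vowel as a prefix; stems ending in -p or -t insert -ez- after the first vowel.
So pofuh → poasfuh.

poasfuh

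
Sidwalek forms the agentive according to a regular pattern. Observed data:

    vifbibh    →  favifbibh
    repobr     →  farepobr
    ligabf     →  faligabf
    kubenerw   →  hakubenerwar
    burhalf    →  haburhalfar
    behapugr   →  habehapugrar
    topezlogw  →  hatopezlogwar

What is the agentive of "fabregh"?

ligabf and burhalf both end in -f yet inflect differently (faligabf, haburhalfar), so the final letter is not what conditions the rule; the second-to-last letter is.
"fabregh" has second-to-last letter 'g'. The stems whose second-to-last letter is 'g' (behapugr → habehapugrar, topezlogw → hatopezlogwar) add ha- … -ar around the stem.
So fabregh → hafabreghar.

hafabreghar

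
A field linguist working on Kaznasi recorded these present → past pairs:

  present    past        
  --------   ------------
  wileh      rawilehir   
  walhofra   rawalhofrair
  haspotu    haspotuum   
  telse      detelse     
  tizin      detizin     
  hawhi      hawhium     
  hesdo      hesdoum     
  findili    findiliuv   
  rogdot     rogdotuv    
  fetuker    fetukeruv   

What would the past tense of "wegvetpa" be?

rawegvetpair

hawhi and findili both end in -i yet inflect differently (hawhium, findiliuv), so the final letter is not what conditions the rule; the first letter is.
"wegvetpa" begins with w-. The stems beginning with w- (wileh → rawilehir, walhofra → rawalhofrair) add ra- … -ir around the stem.
The other patterns: stems beginning with h- add -um; stems beginning with t- add the prefix de-; stems beginning with f- or r- add -uv.
So wegvetpa → rawegvetpair.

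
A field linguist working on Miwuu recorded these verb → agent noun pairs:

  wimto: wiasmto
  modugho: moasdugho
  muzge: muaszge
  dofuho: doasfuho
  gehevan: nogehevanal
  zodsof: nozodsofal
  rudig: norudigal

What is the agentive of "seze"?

wimto and zodsof both have last vowel 'o' yet inflect differently (wiasmto, nozodsofal), so the last vowel is not what conditions the rule; whether the stem ends in a vowel or a consonant is.
"seze" ends in a vowel. The stems ending in a vowel (wimto → wiasmto, modugho → moasdugho, muzge → muaszge) insert -as- after the first vowel.
The other pattern: stems ending in a consonant add no- … -al around the stem.
So seze → seasze.

seasze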